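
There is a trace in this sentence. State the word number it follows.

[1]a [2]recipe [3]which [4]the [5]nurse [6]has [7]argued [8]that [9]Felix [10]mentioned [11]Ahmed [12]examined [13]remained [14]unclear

The displaced element is "a recipe" (word 2).
It is linked across 2 clause boundaries (that → Ø).
It functions as the direct object of "examined", so the gap sits immediately after word 12 ("examined").
Base order: The nurse has argued that Felix mentioned Ahmed examined a recipe.

12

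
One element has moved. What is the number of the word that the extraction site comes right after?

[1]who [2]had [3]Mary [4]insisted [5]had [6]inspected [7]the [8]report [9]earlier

The displaced element is "who" (word 1).
It is linked across 1 clause boundary (Ø).
It functions as the subject of "inspected", so the gap sits immediately after word 4 ("insisted").
Base order: Mary had insisted that who had inspected the report earlier.

4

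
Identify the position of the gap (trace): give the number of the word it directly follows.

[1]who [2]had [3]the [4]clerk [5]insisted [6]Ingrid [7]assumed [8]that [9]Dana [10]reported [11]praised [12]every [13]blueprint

The displaced element is "who" (word 1).
It is linked across 3 clause boundaries (Ø → that → Ø).
It functions as the subject of "praised", so the gap sits immediately after word 10 ("reported").
Base order: The clerk had insisted Ingrid assumed that Dana reported that who praised every blueprint.

10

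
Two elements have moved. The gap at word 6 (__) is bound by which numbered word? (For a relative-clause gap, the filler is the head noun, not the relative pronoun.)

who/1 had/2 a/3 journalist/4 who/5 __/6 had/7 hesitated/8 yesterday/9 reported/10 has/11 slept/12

4

The marked gap is inside the relative clause, the subject of "hesitated".
Its filler is the head noun "journalist" (via "who"), at word 4.
(The other dependency links word 1 to a gap after word 10.)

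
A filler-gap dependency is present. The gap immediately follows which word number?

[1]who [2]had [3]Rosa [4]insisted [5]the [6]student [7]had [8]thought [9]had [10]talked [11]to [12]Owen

The displaced element is "who" (word 1).
It is linked across 2 clause boundaries (Ø → Ø).
It functions as the subject of "talked", so the gap sits immediately after word 8 ("thought").
Base order: Rosa had insisted the student had thought that who had talked to Owen.

8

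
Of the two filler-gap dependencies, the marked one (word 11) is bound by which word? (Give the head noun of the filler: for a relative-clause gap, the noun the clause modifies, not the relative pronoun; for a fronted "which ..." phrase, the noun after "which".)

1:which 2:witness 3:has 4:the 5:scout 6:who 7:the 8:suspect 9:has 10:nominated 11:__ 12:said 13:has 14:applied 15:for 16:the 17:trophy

The marked gap is inside the relative clause, the direct object of "nominated".
Its filler is the head noun "scout" (via "who"), at word 5.
(The other dependency links word 2 to a gap after word 12.)

5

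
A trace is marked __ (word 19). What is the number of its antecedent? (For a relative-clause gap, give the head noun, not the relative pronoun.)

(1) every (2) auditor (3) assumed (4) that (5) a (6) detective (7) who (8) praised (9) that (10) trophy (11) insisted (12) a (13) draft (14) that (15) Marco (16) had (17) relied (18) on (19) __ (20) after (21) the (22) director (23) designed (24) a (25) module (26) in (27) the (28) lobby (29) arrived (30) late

The gap at 19 is the prepositional object of "relied", inside a relative clause.
The relative pronoun is "that" (word 14); it is bound by the head noun immediately before it.
Its filler is the head noun "draft", at word 13.

13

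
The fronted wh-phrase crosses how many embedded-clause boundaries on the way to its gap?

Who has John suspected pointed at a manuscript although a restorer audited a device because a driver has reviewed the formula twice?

1

"who" is extracted from the subject of "pointed".
Boundaries crossed, outermost first: [Ø] — 1 in total.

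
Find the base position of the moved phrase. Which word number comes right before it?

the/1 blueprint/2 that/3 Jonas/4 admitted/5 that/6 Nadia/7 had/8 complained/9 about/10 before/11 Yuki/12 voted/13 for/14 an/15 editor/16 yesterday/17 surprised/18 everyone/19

10

The displaced element is "the blueprint" (word 2).
It is linked across 1 clause boundary (that).
It functions as the object of the preposition "about" of "complained", so the gap sits immediately after word 10 ("about").
Base order: Jonas admitted that Nadia had complained about the blueprint before Yuki voted for an editor yesterday.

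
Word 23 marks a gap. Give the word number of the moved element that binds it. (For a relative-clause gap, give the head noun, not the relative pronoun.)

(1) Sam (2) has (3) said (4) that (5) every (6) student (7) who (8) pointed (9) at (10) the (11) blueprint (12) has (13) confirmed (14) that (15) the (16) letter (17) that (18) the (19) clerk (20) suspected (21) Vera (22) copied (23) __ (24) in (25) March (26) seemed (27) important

16

The gap at 23 is the object of "copied", inside a relative clause.
The relative pronoun is "that" (word 17); it is bound by the head noun immediately before it.
Its filler is the head noun "letter", at word 16.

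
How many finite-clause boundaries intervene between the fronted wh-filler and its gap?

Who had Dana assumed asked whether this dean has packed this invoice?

1

"who" is extracted from the subject of "asked".
Boundaries crossed, outermost first: [Ø] — 1 in total.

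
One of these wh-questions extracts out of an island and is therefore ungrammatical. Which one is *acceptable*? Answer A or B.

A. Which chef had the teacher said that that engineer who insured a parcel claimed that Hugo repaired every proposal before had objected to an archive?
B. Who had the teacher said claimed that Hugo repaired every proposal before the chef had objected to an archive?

B

In A, the wh-phrase is extracted from inside an adjunct island (introduced by "before"), which blocks movement.
In B, the extraction path crosses only that-complement boundaries, which are transparent.
So B is grammatical.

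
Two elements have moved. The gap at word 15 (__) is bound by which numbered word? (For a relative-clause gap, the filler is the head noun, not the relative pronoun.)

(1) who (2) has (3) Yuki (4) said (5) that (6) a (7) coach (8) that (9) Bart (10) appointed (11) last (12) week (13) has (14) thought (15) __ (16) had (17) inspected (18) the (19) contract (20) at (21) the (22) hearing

The marked gap is the subject of "inspected".
Its filler is the fronted wh-phrase "who", at word 1.
(The other dependency links word 7 to a gap after word 10.)

1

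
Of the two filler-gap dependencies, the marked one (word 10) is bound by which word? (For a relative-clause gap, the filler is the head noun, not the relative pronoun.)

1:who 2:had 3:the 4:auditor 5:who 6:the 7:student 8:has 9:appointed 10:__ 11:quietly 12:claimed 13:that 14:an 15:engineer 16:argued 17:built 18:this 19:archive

4

The marked gap is inside the relative clause, the direct object of "appointed".
Its filler is the head noun "auditor" (via "who"), at word 4.
(The other dependency links word 1 to a gap after word 16.)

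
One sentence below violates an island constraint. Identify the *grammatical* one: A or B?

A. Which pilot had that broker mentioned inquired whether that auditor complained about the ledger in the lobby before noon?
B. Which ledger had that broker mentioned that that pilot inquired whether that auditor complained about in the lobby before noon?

A

In B, the wh-phrase is extracted from inside a wh-island (introduced by "whether"), which blocks movement.
In A, the extraction path crosses only that-complement boundaries, which are transparent.
So A is grammatical.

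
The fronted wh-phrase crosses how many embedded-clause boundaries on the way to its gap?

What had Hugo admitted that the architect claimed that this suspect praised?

"what" is extracted from the object of "praised".
Boundaries crossed, outermost first: [that], [that] — 2 in total.

2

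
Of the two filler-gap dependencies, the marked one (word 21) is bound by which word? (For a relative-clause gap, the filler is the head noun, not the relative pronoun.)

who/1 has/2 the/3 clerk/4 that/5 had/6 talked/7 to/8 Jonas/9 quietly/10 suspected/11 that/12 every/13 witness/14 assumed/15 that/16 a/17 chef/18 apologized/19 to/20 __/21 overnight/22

The marked gap is the object of the preposition "to" of "apologized".
Its filler is the fronted wh-phrase "who", at word 1.
(The other dependency links word 4 to a gap after word 5.)

1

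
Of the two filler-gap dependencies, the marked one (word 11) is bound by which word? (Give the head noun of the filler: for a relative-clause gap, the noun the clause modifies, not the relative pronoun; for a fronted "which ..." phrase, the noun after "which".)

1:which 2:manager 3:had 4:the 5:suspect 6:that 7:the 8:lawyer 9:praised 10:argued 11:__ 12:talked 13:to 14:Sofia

2

The marked gap is the subject of "talked".
Its filler is the fronted wh-phrase "which manager", at word 2.
(The other dependency links word 5 to a gap after word 9.)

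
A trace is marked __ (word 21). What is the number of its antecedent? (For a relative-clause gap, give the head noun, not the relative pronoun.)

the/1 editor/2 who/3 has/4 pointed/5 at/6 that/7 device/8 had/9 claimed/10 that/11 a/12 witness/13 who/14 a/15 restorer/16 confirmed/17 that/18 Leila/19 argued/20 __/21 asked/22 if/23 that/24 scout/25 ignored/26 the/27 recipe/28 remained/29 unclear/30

The gap at 21 is the subject of "asked", inside a relative clause.
The relative pronoun is "who" (word 14); it is bound by the head noun immediately before it.
Its filler is the head noun "witness", at word 13.

13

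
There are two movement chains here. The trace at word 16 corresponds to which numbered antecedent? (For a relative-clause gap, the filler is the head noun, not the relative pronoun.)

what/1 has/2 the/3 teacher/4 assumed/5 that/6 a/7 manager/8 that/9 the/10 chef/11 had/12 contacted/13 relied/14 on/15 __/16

1

The marked gap is the object of the preposition "on" of "relied".
Its filler is the fronted wh-phrase "what", at word 1.
(The other dependency links word 8 to a gap after word 13.)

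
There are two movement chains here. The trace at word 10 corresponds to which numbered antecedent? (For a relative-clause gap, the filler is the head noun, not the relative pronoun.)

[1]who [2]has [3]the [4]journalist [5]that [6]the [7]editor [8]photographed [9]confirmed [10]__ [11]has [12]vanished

The marked gap is the subject of "vanished".
Its filler is the fronted wh-phrase "who", at word 1.
(The other dependency links word 4 to a gap after word 8.)

1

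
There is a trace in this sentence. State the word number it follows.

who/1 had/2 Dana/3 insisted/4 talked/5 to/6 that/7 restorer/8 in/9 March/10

The displaced element is "who" (word 1).
It is linked across 1 clause boundary (Ø).
It functions as the subject of "talked", so the gap sits immediately after word 4 ("insisted").
Base order: Dana had insisted that who talked to that restorer in March.

4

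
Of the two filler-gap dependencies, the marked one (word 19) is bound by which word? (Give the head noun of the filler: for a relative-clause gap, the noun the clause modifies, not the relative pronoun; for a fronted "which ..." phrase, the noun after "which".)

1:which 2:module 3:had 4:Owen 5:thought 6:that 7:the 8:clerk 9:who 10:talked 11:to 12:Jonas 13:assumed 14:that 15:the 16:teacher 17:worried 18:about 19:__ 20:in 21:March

The marked gap is the object of the preposition "about" of "worried".
Its filler is the fronted wh-phrase "which module", at word 2.
(The other dependency links word 8 to a gap after word 9.)

2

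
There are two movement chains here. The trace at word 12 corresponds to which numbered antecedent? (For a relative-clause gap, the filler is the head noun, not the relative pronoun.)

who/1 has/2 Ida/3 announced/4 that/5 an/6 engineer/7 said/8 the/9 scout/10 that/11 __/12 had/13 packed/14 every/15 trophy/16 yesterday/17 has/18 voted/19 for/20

10

The marked gap is inside the relative clause, the subject of "packed".
Its filler is the head noun "scout" (via "that"), at word 10.
(The other dependency links word 1 to a gap after word 20.)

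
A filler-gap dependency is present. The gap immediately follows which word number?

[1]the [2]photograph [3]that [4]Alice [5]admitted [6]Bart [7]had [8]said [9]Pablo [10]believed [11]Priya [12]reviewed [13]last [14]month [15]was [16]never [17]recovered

12

The displaced element is "the photograph" (word 2).
It is linked across 3 clause boundaries (Ø → Ø → Ø).
It functions as the direct object of "reviewed", so the gap sits immediately after word 12 ("reviewed").
Base order: Alice admitted Bart had said Pablo believed Priya reviewed the photograph last month.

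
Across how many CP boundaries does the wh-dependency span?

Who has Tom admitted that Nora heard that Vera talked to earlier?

2

"who" is extracted from the PP object of "talked".
Boundaries crossed, outermost first: [that], [that] — 2 in total.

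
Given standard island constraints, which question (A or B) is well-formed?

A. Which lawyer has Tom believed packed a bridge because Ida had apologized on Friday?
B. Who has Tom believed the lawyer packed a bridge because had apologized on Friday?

A

In B, the wh-phrase is extracted from inside an adjunct island (introduced by "because"), which blocks movement.
In A, the extraction path crosses only that-complement boundaries, which are transparent.
So A is grammatical.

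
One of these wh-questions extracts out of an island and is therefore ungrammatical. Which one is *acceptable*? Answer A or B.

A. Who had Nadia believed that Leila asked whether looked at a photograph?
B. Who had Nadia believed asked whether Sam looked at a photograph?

In A, the wh-phrase is extracted from inside a wh-island (introduced by "whether"), which blocks movement.
In B, the extraction path crosses only that-complement boundaries, which are transparent.
So B is grammatical.

B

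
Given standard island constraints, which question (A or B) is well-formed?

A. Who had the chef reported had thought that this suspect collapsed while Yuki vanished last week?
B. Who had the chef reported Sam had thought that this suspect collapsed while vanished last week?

A

In B, the wh-phrase is extracted from inside an adjunct island (introduced by "while"), which blocks movement.
In A, the extraction path crosses only that-complement boundaries, which are transparent.
So A is grammatical.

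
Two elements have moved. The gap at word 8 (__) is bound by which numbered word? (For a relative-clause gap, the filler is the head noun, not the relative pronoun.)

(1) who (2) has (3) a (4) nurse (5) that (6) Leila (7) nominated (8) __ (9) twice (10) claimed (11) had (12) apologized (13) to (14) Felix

The marked gap is inside the relative clause, the direct object of "nominated".
Its filler is the head noun "nurse" (via "that"), at word 4.
(The other dependency links word 1 to a gap after word 10.)

4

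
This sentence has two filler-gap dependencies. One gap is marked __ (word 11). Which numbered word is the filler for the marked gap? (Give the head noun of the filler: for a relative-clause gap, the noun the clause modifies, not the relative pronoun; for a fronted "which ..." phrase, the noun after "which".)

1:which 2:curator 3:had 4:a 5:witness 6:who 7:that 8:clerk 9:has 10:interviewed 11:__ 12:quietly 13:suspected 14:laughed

5

The marked gap is inside the relative clause, the direct object of "interviewed".
Its filler is the head noun "witness" (via "who"), at word 5.
(The other dependency links word 2 to a gap after word 13.)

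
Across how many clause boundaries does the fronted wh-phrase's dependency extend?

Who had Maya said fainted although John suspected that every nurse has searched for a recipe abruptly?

1

"who" is extracted from the subject of "fainted".
Boundaries crossed, outermost first: [Ø] — 1 in total.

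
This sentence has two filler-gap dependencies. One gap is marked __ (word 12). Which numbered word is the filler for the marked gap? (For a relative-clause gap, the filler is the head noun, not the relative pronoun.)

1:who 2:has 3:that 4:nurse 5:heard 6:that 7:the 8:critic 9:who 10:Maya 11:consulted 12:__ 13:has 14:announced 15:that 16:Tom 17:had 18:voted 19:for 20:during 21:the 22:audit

The marked gap is inside the relative clause, the direct object of "consulted".
Its filler is the head noun "critic" (via "who"), at word 8.
(The other dependency links word 1 to a gap after word 19.)

8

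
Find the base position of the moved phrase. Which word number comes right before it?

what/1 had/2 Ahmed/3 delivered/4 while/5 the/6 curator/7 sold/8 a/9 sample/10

4

The displaced element is "what" (word 1).
It functions as the direct object of "delivered", so the gap sits immediately after word 4 ("delivered").
Base order: Ahmed had delivered what while the curator sold a sample.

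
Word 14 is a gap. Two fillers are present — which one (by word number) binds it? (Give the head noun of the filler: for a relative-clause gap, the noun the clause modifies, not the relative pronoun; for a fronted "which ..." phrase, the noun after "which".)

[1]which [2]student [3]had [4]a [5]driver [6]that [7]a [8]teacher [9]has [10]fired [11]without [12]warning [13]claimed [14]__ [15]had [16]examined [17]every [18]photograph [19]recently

The marked gap is the subject of "examined".
Its filler is the fronted wh-phrase "which student", at word 2.
(The other dependency links word 5 to a gap after word 10.)

2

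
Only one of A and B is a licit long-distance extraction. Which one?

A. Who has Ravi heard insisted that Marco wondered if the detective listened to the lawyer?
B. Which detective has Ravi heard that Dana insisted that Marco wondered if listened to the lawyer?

In B, the wh-phrase is extracted from inside a wh-island (introduced by "if"), which blocks movement.
In A, the extraction path crosses only that-complement boundaries, which are transparent.
So A is grammatical.

A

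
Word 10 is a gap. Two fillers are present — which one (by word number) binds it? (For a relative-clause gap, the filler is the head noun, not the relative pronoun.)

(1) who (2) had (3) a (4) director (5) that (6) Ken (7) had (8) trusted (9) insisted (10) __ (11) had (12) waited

The marked gap is the subject of "waited".
Its filler is the fronted wh-phrase "who", at word 1.
(The other dependency links word 4 to a gap after word 8.)

1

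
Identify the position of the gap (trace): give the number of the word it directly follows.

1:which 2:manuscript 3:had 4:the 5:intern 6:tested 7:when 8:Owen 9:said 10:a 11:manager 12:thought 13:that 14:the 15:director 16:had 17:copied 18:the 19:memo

6

The displaced element is "which manuscript" (word 2).
It functions as the direct object of "tested", so the gap sits immediately after word 6 ("tested").
Base order: The intern had tested which manuscript when Owen said a manager thought that the director had copied the memo.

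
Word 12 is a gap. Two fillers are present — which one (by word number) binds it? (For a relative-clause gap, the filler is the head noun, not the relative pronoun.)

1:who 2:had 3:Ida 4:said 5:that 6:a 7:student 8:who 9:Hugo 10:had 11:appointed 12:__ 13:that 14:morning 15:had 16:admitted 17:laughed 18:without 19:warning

The marked gap is inside the relative clause, the direct object of "appointed".
Its filler is the head noun "student" (via "who"), at word 7.
(The other dependency links word 1 to a gap after word 16.)

7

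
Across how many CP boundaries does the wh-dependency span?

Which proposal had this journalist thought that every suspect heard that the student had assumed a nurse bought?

3

"which proposal" is extracted from the object of "bought".
Boundaries crossed, outermost first: [that], [that], [Ø] — 3 in total.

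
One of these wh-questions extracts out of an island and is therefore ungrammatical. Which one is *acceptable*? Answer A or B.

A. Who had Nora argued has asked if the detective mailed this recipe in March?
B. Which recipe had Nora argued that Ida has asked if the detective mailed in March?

A

In B, the wh-phrase is extracted from inside a wh-island (introduced by "if"), which blocks movement.
In A, the extraction path crosses only that-complement boundaries, which are transparent.
So A is grammatical.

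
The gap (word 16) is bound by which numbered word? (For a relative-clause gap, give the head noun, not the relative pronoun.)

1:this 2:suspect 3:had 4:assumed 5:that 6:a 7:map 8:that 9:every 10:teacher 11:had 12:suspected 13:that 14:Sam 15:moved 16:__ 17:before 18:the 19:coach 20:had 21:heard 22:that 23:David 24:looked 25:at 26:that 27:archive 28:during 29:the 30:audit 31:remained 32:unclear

The gap at 16 is the object of "moved", inside a relative clause.
The relative pronoun is "that" (word 8); it is bound by the head noun immediately before it.
Its filler is the head noun "map", at word 7.

7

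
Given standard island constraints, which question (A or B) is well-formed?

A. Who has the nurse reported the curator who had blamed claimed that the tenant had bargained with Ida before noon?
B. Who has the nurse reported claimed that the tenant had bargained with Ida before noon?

B

In A, the wh-phrase is extracted from inside a complex-NP island (relative clause) (introduced by "who"), which blocks movement.
In B, the extraction path crosses only that-complement boundaries, which are transparent.
So B is grammatical.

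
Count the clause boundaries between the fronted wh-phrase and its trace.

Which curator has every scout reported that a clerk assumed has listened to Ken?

2

"which curator" is extracted from the subject of "listened".
Boundaries crossed, outermost first: [that], [Ø] — 2 in total.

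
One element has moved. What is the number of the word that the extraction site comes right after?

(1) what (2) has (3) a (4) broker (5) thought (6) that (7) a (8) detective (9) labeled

9

The displaced element is "what" (word 1).
It is linked across 1 clause boundary (that).
It functions as the direct object of "labeled", so the gap sits immediately after word 9 ("labeled").
Base order: A broker has thought that a detective labeled what.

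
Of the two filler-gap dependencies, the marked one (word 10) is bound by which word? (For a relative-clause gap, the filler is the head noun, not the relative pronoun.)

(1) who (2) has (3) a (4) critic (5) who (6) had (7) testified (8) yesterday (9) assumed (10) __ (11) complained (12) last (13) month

1

The marked gap is the subject of "complained".
Its filler is the fronted wh-phrase "who", at word 1.
(The other dependency links word 4 to a gap after word 5.)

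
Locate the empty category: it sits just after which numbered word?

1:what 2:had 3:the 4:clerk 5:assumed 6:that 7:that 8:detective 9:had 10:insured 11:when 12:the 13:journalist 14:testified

The displaced element is "what" (word 1).
It is linked across 1 clause boundary (that).
It functions as the direct object of "insured", so the gap sits immediately after word 10 ("insured").
Base order: The clerk had assumed that that detective had insured what when the journalist testified.

10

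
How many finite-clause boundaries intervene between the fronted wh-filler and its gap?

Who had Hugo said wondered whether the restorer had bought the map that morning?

"who" is extracted from the subject of "wondered".
Boundaries crossed, outermost first: [Ø] — 1 in total.

1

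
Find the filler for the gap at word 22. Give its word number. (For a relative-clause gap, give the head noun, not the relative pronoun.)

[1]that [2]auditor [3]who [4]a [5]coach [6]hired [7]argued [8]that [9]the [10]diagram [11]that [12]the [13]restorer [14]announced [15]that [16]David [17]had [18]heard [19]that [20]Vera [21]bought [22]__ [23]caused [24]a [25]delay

10

The gap at 22 is the object of "bought", inside a relative clause.
The relative pronoun is "that" (word 11); it is bound by the head noun immediately before it.
Its filler is the head noun "diagram", at word 10.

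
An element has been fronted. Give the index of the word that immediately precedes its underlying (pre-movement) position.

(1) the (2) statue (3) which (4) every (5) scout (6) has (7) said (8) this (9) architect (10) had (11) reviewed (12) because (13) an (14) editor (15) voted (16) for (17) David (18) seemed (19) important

11

The displaced element is "the statue" (word 2).
It is linked across 1 clause boundary (Ø).
It functions as the direct object of "reviewed", so the gap sits immediately after word 11 ("reviewed").
Base order: Every scout has said this architect had reviewed the statue because an editor voted for David.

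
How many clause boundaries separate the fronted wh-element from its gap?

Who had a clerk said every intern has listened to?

1

"who" is extracted from the PP object of "listened".
Boundaries crossed, outermost first: [Ø] — 1 in total.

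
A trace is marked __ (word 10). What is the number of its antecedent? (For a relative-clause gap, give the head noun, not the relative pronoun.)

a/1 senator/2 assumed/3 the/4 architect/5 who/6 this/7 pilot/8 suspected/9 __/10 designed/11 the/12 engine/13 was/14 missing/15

5

The gap at 10 is the subject of "designed", inside a relative clause.
The relative pronoun is "who" (word 6); it is bound by the head noun immediately before it.
Its filler is the head noun "architect", at word 5.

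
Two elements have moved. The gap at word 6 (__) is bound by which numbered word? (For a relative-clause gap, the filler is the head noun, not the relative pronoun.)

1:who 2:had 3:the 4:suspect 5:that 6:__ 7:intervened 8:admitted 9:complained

The marked gap is inside the relative clause, the subject of "intervened".
Its filler is the head noun "suspect" (via "that"), at word 4.
(The other dependency links word 1 to a gap after word 8.)

4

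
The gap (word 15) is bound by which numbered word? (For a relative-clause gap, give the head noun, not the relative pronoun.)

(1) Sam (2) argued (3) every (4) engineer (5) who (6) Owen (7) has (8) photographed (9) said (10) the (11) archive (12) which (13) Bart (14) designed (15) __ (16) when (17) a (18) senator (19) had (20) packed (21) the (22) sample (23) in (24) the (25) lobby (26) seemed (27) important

11

The gap at 15 is the object of "designed", inside a relative clause.
The relative pronoun is "which" (word 12); it is bound by the head noun immediately before it.
Its filler is the head noun "archive", at word 11.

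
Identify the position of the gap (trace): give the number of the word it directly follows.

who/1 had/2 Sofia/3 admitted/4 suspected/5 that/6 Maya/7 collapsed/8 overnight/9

The displaced element is "who" (word 1).
It is linked across 1 clause boundary (Ø).
It functions as the subject of "suspected", so the gap sits immediately after word 4 ("admitted").
Base order: Sofia had admitted who suspected that Maya collapsed overnight.

4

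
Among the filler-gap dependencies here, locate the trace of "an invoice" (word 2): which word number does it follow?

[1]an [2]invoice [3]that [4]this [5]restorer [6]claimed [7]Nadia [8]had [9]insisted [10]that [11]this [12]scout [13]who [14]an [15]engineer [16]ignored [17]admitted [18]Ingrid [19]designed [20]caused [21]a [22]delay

19

The displaced element is "an invoice" (word 2).
It is linked across 3 clause boundaries (Ø → that → Ø).
It functions as the direct object of "designed", so the gap sits immediately after word 19 ("designed").
Base order: This restorer claimed Nadia had insisted that this scout who an engineer ignored admitted Ingrid designed an invoice.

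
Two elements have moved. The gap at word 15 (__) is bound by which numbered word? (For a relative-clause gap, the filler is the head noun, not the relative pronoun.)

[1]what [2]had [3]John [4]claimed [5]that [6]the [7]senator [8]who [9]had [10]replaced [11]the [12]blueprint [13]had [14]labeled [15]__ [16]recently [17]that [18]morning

The marked gap is the direct object of "labeled".
Its filler is the fronted wh-phrase "what", at word 1.
(The other dependency links word 7 to a gap after word 8.)

1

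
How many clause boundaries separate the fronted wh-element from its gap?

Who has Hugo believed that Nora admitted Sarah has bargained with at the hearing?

"who" is extracted from the PP object of "bargained".
Boundaries crossed, outermost first: [that], [Ø] — 2 in total.

2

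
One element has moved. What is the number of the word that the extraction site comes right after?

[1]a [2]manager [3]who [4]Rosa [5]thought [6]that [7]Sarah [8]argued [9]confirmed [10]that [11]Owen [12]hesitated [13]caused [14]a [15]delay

The displaced element is "a manager" (word 2).
It is linked across 2 clause boundaries (that → Ø).
It functions as the subject of "confirmed", so the gap sits immediately after word 8 ("argued").
Base order: Rosa thought that Sarah argued that a manager confirmed that Owen hesitated.

8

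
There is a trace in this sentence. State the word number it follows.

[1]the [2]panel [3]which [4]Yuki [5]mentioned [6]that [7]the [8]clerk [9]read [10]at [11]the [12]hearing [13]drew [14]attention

9

The displaced element is "the panel" (word 2).
It is linked across 1 clause boundary (that).
It functions as the direct object of "read", so the gap sits immediately after word 9 ("read").
Base order: Yuki mentioned that the clerk read the panel at the hearing.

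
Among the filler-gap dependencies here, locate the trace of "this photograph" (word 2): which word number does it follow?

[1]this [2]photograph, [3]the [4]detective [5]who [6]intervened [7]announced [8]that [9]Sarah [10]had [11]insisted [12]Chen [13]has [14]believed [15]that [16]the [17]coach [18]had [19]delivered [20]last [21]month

The displaced element is "this photograph" (word 2).
It is linked across 3 clause boundaries (that → Ø → that).
It functions as the direct object of "delivered", so the gap sits immediately after word 19 ("delivered").
Base order: The detective who intervened announced that Sarah had insisted Chen has believed that the coach had delivered this photograph last month.

19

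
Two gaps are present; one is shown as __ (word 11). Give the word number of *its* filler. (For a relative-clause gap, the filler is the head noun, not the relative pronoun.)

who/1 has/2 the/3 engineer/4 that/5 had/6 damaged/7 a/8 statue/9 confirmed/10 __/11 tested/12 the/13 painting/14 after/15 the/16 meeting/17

The marked gap is the subject of "tested".
Its filler is the fronted wh-phrase "who", at word 1.
(The other dependency links word 4 to a gap after word 5.)

1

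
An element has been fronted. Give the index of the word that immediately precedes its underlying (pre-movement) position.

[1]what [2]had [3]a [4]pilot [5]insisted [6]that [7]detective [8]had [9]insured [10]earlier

The displaced element is "what" (word 1).
It is linked across 1 clause boundary (Ø).
It functions as the direct object of "insured", so the gap sits immediately after word 9 ("insured").
Base order: A pilot had insisted that detective had insured what earlier.

9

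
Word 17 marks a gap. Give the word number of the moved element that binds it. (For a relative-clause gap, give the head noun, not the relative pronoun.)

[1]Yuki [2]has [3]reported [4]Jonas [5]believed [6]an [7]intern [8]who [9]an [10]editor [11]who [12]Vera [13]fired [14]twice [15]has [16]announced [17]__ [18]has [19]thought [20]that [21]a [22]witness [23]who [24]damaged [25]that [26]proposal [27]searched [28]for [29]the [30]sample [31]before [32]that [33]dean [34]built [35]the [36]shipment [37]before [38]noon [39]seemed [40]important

7

The gap at 17 is the subject of "thought", inside a relative clause.
The relative pronoun is "who" (word 8); it is bound by the head noun immediately before it.
Its filler is the head noun "intern", at word 7.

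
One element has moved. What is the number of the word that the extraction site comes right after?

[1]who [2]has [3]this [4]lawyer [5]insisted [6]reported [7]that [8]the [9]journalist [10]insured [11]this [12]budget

The displaced element is "who" (word 1).
It is linked across 1 clause boundary (Ø).
It functions as the subject of "reported", so the gap sits immediately after word 5 ("insisted").
Base order: This lawyer has insisted who reported that the journalist insured this budget.

5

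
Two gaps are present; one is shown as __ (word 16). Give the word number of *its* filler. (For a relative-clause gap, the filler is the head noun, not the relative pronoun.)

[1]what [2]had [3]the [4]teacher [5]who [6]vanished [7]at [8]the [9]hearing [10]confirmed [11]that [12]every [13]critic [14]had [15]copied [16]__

1

The marked gap is the direct object of "copied".
Its filler is the fronted wh-phrase "what", at word 1.
(The other dependency links word 4 to a gap after word 5.)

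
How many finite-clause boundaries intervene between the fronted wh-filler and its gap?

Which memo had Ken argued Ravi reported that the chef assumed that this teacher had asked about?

"which memo" is extracted from the PP object of "asked".
Boundaries crossed, outermost first: [Ø], [that], [that] — 3 in total.

3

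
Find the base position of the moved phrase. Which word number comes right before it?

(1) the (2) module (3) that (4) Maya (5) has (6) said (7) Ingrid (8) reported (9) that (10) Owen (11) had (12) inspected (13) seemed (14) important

The displaced element is "the module" (word 2).
It is linked across 2 clause boundaries (Ø → that).
It functions as the direct object of "inspected", so the gap sits immediately after word 12 ("inspected").
Base order: Maya has said Ingrid reported that Owen had inspected the module.

12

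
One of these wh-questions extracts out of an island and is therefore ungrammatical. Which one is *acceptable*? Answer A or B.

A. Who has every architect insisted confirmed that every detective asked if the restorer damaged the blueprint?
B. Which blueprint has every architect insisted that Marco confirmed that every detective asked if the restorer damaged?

In B, the wh-phrase is extracted from inside a wh-island (introduced by "if"), which blocks movement.
In A, the extraction path crosses only that-complement boundaries, which are transparent.
So A is grammatical.

A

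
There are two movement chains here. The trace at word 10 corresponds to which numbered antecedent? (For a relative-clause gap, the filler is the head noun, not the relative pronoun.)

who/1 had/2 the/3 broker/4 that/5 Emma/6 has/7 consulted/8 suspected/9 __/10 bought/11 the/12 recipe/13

The marked gap is the subject of "bought".
Its filler is the fronted wh-phrase "who", at word 1.
(The other dependency links word 4 to a gap after word 8.)

1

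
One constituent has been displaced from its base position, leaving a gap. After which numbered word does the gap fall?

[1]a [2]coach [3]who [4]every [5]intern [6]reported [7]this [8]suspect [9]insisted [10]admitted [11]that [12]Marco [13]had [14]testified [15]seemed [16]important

9

The displaced element is "a coach" (word 2).
It is linked across 2 clause boundaries (Ø → Ø).
It functions as the subject of "admitted", so the gap sits immediately after word 9 ("insisted").
Base order: Every intern reported this suspect insisted that a coach admitted that Marco had testified.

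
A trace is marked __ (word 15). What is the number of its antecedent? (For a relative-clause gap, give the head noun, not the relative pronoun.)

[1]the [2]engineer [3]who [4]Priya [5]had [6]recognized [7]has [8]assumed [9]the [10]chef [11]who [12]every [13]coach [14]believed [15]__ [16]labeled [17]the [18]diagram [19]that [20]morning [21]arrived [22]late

The gap at 15 is the subject of "labeled", inside a relative clause.
The relative pronoun is "who" (word 11); it is bound by the head noun immediately before it.
Its filler is the head noun "chef", at word 10.

10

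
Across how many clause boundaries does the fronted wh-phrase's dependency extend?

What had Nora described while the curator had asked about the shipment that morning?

"what" originates inside the matrix clause — no clause boundary is crossed.

0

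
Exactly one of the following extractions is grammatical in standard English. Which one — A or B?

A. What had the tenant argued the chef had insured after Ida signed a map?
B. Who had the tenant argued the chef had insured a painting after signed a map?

In B, the wh-phrase is extracted from inside an adjunct island (introduced by "after"), which blocks movement.
In A, the extraction path crosses only that-complement boundaries, which are transparent.
So A is grammatical.

A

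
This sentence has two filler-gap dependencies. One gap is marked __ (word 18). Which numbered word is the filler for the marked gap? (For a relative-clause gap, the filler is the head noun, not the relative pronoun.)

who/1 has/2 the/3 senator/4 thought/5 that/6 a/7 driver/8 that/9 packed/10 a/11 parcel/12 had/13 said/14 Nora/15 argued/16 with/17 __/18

1

The marked gap is the object of the preposition "with" of "argued".
Its filler is the fronted wh-phrase "who", at word 1.
(The other dependency links word 8 to a gap after word 9.)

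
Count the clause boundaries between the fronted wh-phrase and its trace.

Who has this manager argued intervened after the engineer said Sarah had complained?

"who" is extracted from the subject of "intervened".
Boundaries crossed, outermost first: [Ø] — 1 in total.

1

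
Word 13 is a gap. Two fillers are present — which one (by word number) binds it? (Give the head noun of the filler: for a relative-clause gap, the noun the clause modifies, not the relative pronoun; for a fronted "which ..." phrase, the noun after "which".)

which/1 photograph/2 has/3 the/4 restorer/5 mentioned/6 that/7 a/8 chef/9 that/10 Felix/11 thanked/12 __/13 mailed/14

The marked gap is inside the relative clause, the direct object of "thanked".
Its filler is the head noun "chef" (via "that"), at word 9.
(The other dependency links word 2 to a gap after word 14.)

9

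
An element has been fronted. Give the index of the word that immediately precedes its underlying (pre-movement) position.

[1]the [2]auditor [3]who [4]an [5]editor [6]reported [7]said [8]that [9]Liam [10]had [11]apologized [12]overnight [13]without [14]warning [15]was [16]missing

6

The displaced element is "the auditor" (word 2).
It is linked across 1 clause boundary (Ø).
It functions as the subject of "said", so the gap sits immediately after word 6 ("reported").
Base order: An editor reported the auditor said that Liam had apologized overnight without warning.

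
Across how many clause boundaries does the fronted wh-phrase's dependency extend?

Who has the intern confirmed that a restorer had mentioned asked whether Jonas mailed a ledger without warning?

"who" is extracted from the subject of "asked".
Boundaries crossed, outermost first: [that], [Ø] — 2 in total.

2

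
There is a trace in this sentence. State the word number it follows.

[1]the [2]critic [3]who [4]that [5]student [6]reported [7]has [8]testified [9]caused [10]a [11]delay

6

The displaced element is "the critic" (word 2).
It is linked across 1 clause boundary (Ø).
It functions as the subject of "testified", so the gap sits immediately after word 6 ("reported").
Base order: That student reported that the critic has testified.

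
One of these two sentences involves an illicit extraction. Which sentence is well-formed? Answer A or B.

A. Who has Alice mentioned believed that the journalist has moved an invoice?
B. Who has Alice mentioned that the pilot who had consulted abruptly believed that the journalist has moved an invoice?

In B, the wh-phrase is extracted from inside a complex-NP island (relative clause) (introduced by "who"), which blocks movement.
In A, the extraction path crosses only that-complement boundaries, which are transparent.
So A is grammatical.

A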